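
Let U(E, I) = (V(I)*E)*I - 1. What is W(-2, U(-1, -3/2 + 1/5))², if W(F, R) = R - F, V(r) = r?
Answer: 4761/10000 ≈ 0.47610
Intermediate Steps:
U(E, I) = -1 + E*I² (U(E, I) = (I*E)*I - 1 = (E*I)*I - 1 = E*I² - 1 = -1 + E*I²)
W(-2, U(-1, -3/2 + 1/5))² = ((-1 - (-3/2 + 1/5)²) - 1*(-2))² = ((-1 - (-3*½ + 1*(⅕))²) + 2)² = ((-1 - (-3/2 + ⅕)²) + 2)² = ((-1 - (-13/10)²) + 2)² = ((-1 - 1*169/100) + 2)² = ((-1 - 169/100) + 2)² = (-269/100 + 2)² = (-69/100)² = 4761/10000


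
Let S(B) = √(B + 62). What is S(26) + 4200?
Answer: 4200 + 2*√22 ≈ 4209.4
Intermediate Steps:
S(B) = √(62 + B)
S(26) + 4200 = √(62 + 26) + 4200 = √88 + 4200 = 2*√22 + 4200 = 4200 + 2*√22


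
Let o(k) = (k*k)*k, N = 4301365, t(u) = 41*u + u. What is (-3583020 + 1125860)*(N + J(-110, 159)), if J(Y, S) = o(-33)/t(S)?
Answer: -3921146784961460/371 ≈ -1.0569e+13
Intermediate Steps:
t(u) = 42*u
o(k) = k³ (o(k) = k²*k = k³)
J(Y, S) = -11979/(14*S) (J(Y, S) = (-33)³/((42*S)) = -11979/(14*S))
(-3583020 + 1125860)*(N + J(-110, 159)) = (-3583020 + 1125860)*(4301365 - 11979/14/159) = -2457160*(4301365 - 11979/14*1/159) = -2457160*(4301365 - 3993/742) = -2457160*3191608837/742 = -3921146784961460/371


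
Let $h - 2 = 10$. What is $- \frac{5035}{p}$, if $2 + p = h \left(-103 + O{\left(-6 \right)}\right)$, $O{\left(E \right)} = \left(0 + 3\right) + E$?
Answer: $\frac{5035}{1274} \approx 3.9521$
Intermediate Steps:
$h = 12$ ($h = 2 + 10 = 12$)
$O{\left(E \right)} = 3 + E$
$p = -1274$ ($p = -2 + 12 \left(-103 + \left(3 - 6\right)\right) = -2 + 12 \left(-103 - 3\right) = -2 + 12 \left(-106\right) = -2 - 1272 = -1274$)
$- \frac{5035}{p} = - \frac{5035}{-1274} = \left(-5035\right) \left(- \frac{1}{1274}\right) = \frac{5035}{1274}$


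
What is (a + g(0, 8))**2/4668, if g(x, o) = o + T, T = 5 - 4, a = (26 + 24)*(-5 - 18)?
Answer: 1301881/4668 ≈ 278.90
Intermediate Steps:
a = -1150 (a = 50*(-23) = -1150)
T = 1
g(x, o) = 1 + o (g(x, o) = o + 1 = 1 + o)
(a + g(0, 8))**2/4668 = (-1150 + (1 + 8))**2/4668 = (-1150 + 9)**2*(1/4668) = (-1141)**2*(1/4668) = 1301881*(1/4668) = 1301881/4668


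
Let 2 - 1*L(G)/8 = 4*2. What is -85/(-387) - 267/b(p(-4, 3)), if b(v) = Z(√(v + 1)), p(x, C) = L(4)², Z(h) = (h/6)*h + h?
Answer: -427109/878103 + 9612*√2305/5230045 ≈ -0.39816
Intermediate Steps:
L(G) = -48 (L(G) = 16 - 32*2 = 16 - 8*8 = 16 - 64 = -48)
Z(h) = h + h²/6 (Z(h) = (h*(⅙))*h + h = (h/6)*h + h = h²/6 + h = h + h²/6)
p(x, C) = 2304 (p(x, C) = (-48)² = 2304)
b(v) = √(1 + v)*(6 + √(1 + v))/6 (b(v) = √(v + 1)*(6 + √(v + 1))/6 = √(1 + v)*(6 + √(1 + v))/6)
-85/(-387) - 267/b(p(-4, 3)) = -85/(-387) - 267/(⅙ + √(1 + 2304) + (⅙)*2304) = -85*(-1/387) - 267/(⅙ + √2305 + 384) = 85/387 - 267/(2305/6 + √2305)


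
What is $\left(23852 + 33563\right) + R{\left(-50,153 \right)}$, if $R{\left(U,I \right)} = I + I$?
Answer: $57721$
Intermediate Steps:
$R{\left(U,I \right)} = 2 I$
$\left(23852 + 33563\right) + R{\left(-50,153 \right)} = \left(23852 + 33563\right) + 2 \cdot 153 = 57415 + 306 = 57721$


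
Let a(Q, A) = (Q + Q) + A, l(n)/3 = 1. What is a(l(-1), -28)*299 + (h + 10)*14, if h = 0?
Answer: -6438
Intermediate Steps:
l(n) = 3 (l(n) = 3*1 = 3)
a(Q, A) = A + 2*Q (a(Q, A) = 2*Q + A = A + 2*Q)
a(l(-1), -28)*299 + (h + 10)*14 = (-28 + 2*3)*299 + (0 + 10)*14 = (-28 + 6)*299 + 10*14 = -22*299 + 140 = -6578 + 140 = -6438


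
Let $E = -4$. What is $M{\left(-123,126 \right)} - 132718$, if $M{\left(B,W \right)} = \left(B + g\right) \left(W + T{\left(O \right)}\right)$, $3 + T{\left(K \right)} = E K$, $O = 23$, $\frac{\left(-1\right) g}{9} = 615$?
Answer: $-308116$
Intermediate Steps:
$g = -5535$ ($g = \left(-9\right) 615 = -5535$)
$T{\left(K \right)} = -3 - 4 K$
$M{\left(B,W \right)} = \left(-5535 + B\right) \left(-95 + W\right)$ ($M{\left(B,W \right)} = \left(B - 5535\right) \left(W - 95\right) = \left(-5535 + B\right) \left(W - 95\right) = \left(-5535 + B\right) \left(-95 + W\right)$)
$M{\left(-123,126 \right)} - 132718 = \left(525825 - 697410 - -11685 - 15498\right) - 132718 = \left(525825 - 697410 + 11685 - 15498\right) - 132718 = -175398 - 132718 = -308116$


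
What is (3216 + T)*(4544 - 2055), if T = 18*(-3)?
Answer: 7870218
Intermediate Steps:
T = -54
(3216 + T)*(4544 - 2055) = (3216 - 54)*(4544 - 2055) = 3162*2489 = 7870218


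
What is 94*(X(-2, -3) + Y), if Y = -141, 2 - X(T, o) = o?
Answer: -12784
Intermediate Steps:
X(T, o) = 2 - o
94*(X(-2, -3) + Y) = 94*((2 - 1*(-3)) - 141) = 94*((2 + 3) - 141) = 94*(5 - 141) = 94*(-136) = -12784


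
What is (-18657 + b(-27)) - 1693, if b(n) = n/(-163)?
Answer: -3317023/163 ≈ -20350.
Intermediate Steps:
b(n) = -n/163 (b(n) = n*(-1/163) = -n/163)
(-18657 + b(-27)) - 1693 = (-18657 - 1/163*(-27)) - 1693 = (-18657 + 27/163) - 1693 = -3041064/163 - 1693 = -3317023/163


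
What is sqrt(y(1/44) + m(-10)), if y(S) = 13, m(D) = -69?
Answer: 2*I*sqrt(14) ≈ 7.4833*I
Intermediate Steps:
sqrt(y(1/44) + m(-10)) = sqrt(13 - 69) = sqrt(-56) = 2*I*sqrt(14)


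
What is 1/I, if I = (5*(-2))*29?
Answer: -1/290 ≈ -0.0034483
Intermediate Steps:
I = -290 (I = -10*29 = -290)
1/I = 1/(-290) = -1/290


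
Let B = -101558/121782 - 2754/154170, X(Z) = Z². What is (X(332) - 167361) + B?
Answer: -9933061565771/173843805 ≈ -57138.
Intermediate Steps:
B = -148079486/173843805 (B = -101558*1/121782 - 2754*1/154170 = -50779/60891 - 51/2855 = -148079486/173843805 ≈ -0.85180)
(X(332) - 167361) + B = (332² - 167361) - 148079486/173843805 = (110224 - 167361) - 148079486/173843805 = -57137 - 148079486/173843805 = -9933061565771/173843805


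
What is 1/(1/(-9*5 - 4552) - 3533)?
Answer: -4597/16241202 ≈ -0.00028305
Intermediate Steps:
1/(1/(-9*5 - 4552) - 3533) = 1/(1/(-45 - 4552) - 3533) = 1/(1/(-4597) - 3533) = 1/(-1/4597 - 3533) = 1/(-16241202/4597) = -4597/16241202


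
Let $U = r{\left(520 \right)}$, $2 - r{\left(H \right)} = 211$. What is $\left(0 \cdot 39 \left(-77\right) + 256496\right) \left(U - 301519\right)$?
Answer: $-77392025088$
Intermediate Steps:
$r{\left(H \right)} = -209$ ($r{\left(H \right)} = 2 - 211 = -209$)
$U = -209$
$\left(0 \cdot 39 \left(-77\right) + 256496\right) \left(U - 301519\right) = \left(0 \cdot 39 \left(-77\right) + 256496\right) \left(-209 - 301519\right) = \left(0 \left(-77\right) + 256496\right) \left(-301728\right) = \left(0 + 256496\right) \left(-301728\right) = 256496 \left(-301728\right) = -77392025088$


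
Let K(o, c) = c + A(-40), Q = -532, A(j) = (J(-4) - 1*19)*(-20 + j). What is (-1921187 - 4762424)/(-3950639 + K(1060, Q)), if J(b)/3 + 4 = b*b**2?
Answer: 607601/357981 ≈ 1.6973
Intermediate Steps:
J(b) = -12 + 3*b**3 (J(b) = -12 + 3*(b*b**2) = -12 + 3*b**3)
A(j) = 4460 - 223*j (A(j) = ((-12 + 3*(-4)**3) - 1*19)*(-20 + j) = ((-12 + 3*(-64)) - 19)*(-20 + j) = ((-12 - 192) - 19)*(-20 + j) = (-204 - 19)*(-20 + j) = -223*(-20 + j) = 4460 - 223*j)
K(o, c) = 13380 + c (K(o, c) = c + (4460 - 223*(-40)) = c + (4460 + 8920) = c + 13380 = 13380 + c)
(-1921187 - 4762424)/(-3950639 + K(1060, Q)) = (-1921187 - 4762424)/(-3950639 + (13380 - 532)) = -6683611/(-3950639 + 12848) = -6683611/(-3937791) = -6683611*(-1/3937791) = 607601/357981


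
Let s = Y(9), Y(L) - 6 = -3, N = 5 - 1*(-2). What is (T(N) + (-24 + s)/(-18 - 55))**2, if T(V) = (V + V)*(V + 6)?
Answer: 177076249/5329 ≈ 33229.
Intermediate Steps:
N = 7 (N = 5 + 2 = 7)
Y(L) = 3 (Y(L) = 6 - 3 = 3)
s = 3
T(V) = 2*V*(6 + V) (T(V) = (2*V)*(6 + V) = 2*V*(6 + V))
(T(N) + (-24 + s)/(-18 - 55))**2 = (2*7*(6 + 7) + (-24 + 3)/(-18 - 55))**2 = (2*7*13 - 21/(-73))**2 = (182 - 21*(-1/73))**2 = (182 + 21/73)**2 = (13307/73)**2 = 177076249/5329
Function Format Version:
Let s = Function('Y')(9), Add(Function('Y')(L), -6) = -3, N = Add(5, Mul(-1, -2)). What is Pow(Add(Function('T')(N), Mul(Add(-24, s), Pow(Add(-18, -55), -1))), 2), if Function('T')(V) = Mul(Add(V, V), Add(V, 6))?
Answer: Rational(177076249, 5329) ≈ 33229.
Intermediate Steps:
N = 7 (N = Add(5, 2) = 7)
Function('Y')(L) = 3 (Function('Y')(L) = Add(6, -3) = 3)
s = 3
Function('T')(V) = Mul(2, V, Add(6, V)) (Function('T')(V) = Mul(Mul(2, V), Add(6, V)) = Mul(2, V, Add(6, V)))
Pow(Add(Function('T')(N), Mul(Add(-24, s), Pow(Add(-18, -55), -1))), 2) = Pow(Add(Mul(2, 7, Add(6, 7)), Mul(Add(-24, 3), Pow(Add(-18, -55), -1))), 2) = Pow(Add(Mul(2, 7, 13), Mul(-21, Pow(-73, -1))), 2) = Pow(Add(182, Mul(-21, Rational(-1, 73))), 2) = Pow(Add(182, Rational(21, 73)), 2) = Pow(Rational(13307, 73), 2) = Rational(177076249, 5329)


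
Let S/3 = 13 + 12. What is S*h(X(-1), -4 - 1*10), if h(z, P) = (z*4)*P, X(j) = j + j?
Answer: 8400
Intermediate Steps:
X(j) = 2*j
h(z, P) = 4*P*z (h(z, P) = (4*z)*P = 4*P*z)
S = 75 (S = 3*(13 + 12) = 3*25 = 75)
S*h(X(-1), -4 - 1*10) = 75*(4*(-4 - 1*10)*(2*(-1))) = 75*(4*(-4 - 10)*(-2)) = 75*(4*(-14)*(-2)) = 75*112 = 8400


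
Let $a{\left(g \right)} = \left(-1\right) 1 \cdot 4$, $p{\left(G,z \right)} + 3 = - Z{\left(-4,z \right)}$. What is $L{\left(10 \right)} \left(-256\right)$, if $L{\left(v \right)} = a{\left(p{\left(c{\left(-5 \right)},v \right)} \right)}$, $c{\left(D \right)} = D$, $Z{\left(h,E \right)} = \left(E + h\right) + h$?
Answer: $1024$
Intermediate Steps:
$Z{\left(h,E \right)} = E + 2 h$
$p{\left(G,z \right)} = 5 - z$ ($p{\left(G,z \right)} = -3 - \left(z + 2 \left(-4\right)\right) = -3 - \left(z - 8\right) = -3 - \left(-8 + z\right) = 5 - z$)
$a{\left(g \right)} = -4$ ($a{\left(g \right)} = \left(-1\right) 4 = -4$)
$L{\left(v \right)} = -4$
$L{\left(10 \right)} \left(-256\right) = \left(-4\right) \left(-256\right) = 1024$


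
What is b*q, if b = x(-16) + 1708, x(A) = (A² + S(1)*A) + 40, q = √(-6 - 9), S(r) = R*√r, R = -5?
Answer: 2084*I*√15 ≈ 8071.3*I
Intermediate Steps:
S(r) = -5*√r
q = I*√15 (q = √(-15) = I*√15 ≈ 3.873*I)
x(A) = 40 + A² - 5*A (x(A) = (A² + (-5*√1)*A) + 40 = (A² + (-5*1)*A) + 40 = (A² - 5*A) + 40 = 40 + A² - 5*A)
b = 2084 (b = (40 + (-16)² - 5*(-16)) + 1708 = (40 + 256 + 80) + 1708 = 376 + 1708 = 2084)
b*q = 2084*(I*√15) = 2084*I*√15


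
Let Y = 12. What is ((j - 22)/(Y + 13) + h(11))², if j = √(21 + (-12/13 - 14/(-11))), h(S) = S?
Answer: (36179 + √436579)²/12780625 ≈ 106.19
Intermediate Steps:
j = √436579/143 (j = √(21 + (-12*1/13 - 14*(-1/11))) = √(21 + (-12/13 + 14/11)) = √(21 + 50/143) = √(3053/143) = √436579/143 ≈ 4.6206)
((j - 22)/(Y + 13) + h(11))² = ((√436579/143 - 22)/(12 + 13) + 11)² = ((-22 + √436579/143)/25 + 11)² = ((-22 + √436579/143)*(1/25) + 11)² = ((-22/25 + √436579/3575) + 11)² = (253/25 + √436579/3575)²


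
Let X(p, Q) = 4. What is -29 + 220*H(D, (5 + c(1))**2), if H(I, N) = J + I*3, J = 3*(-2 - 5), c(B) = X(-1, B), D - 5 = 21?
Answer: 12511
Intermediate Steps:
D = 26 (D = 5 + 21 = 26)
c(B) = 4
J = -21 (J = 3*(-7) = -21)
H(I, N) = -21 + 3*I (H(I, N) = -21 + I*3 = -21 + 3*I)
-29 + 220*H(D, (5 + c(1))**2) = -29 + 220*(-21 + 3*26) = -29 + 220*(-21 + 78) = -29 + 220*57 = -29 + 12540 = 12511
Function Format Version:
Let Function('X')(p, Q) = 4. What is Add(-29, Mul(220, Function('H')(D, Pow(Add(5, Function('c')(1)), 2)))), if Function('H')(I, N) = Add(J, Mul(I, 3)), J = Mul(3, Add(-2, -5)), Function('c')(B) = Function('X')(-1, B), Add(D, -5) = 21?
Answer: 12511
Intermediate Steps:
D = 26 (D = Add(5, 21) = 26)
Function('c')(B) = 4
J = -21 (J = Mul(3, -7) = -21)
Function('H')(I, N) = Add(-21, Mul(3, I)) (Function('H')(I, N) = Add(-21, Mul(I, 3)) = Add(-21, Mul(3, I)))
Add(-29, Mul(220, Function('H')(D, Pow(Add(5, Function('c')(1)), 2)))) = Add(-29, Mul(220, Add(-21, Mul(3, 26)))) = Add(-29, Mul(220, Add(-21, 78))) = Add(-29, Mul(220, 57)) = Add(-29, 12540) = 12511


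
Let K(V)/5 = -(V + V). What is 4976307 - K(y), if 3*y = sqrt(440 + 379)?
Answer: 4976307 + 10*sqrt(91) ≈ 4.9764e+6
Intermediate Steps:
y = sqrt(91) (y = sqrt(440 + 379)/3 = sqrt(819)/3 = (3*sqrt(91))/3 = sqrt(91) ≈ 9.5394)
K(V) = -10*V (K(V) = 5*(-(V + V)) = 5*(-2*V) = -10*V)
4976307 - K(y) = 4976307 - (-10)*sqrt(91) = 4976307 + 10*sqrt(91)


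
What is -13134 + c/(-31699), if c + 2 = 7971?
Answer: -416342635/31699 ≈ -13134.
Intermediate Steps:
c = 7969 (c = -2 + 7971 = 7969)
-13134 + c/(-31699) = -13134 + 7969/(-31699) = -13134 + 7969*(-1/31699) = -13134 - 7969/31699 = -416342635/31699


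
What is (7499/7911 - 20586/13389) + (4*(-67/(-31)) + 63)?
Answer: 77771052658/1094510583 ≈ 71.056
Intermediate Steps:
(7499/7911 - 20586/13389) + (4*(-67/(-31)) + 63) = (7499*(1/7911) - 20586*1/13389) + (4*(-67*(-1/31)) + 63) = (7499/7911 - 6862/4463) + (4*(67/31) + 63) = -20817245/35306793 + (268/31 + 63) = -20817245/35306793 + 2221/31 = 77771052658/1094510583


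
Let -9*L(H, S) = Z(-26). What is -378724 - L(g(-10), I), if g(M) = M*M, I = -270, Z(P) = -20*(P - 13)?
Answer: -1135912/3 ≈ -3.7864e+5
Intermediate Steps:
Z(P) = 260 - 20*P (Z(P) = -20*(-13 + P) = 260 - 20*P)
g(M) = M**2
L(H, S) = -260/3 (L(H, S) = -(260 - 20*(-26))/9 = -(260 + 520)/9 = -1/9*780 = -260/3)
-378724 - L(g(-10), I) = -378724 - 1*(-260/3) = -378724 + 260/3 = -1135912/3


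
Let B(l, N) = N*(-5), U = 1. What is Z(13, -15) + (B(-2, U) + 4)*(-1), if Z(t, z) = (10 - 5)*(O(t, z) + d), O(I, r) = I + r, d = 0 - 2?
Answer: -19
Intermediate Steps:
d = -2
B(l, N) = -5*N
Z(t, z) = -10 + 5*t + 5*z (Z(t, z) = (10 - 5)*((t + z) - 2) = 5*(-2 + t + z) = -10 + 5*t + 5*z)
Z(13, -15) + (B(-2, U) + 4)*(-1) = (-10 + 5*13 + 5*(-15)) + (-5*1 + 4)*(-1) = (-10 + 65 - 75) + (-5 + 4)*(-1) = -20 - 1*(-1) = -20 + 1 = -19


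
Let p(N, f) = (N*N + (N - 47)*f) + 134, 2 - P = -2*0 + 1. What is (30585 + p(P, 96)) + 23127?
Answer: 49431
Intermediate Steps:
P = 1 (P = 2 - (-2*0 + 1) = 2 - (0 + 1) = 2 - 1*1 = 2 - 1 = 1)
p(N, f) = 134 + N² + f*(-47 + N) (p(N, f) = (N² + (-47 + N)*f) + 134 = (N² + f*(-47 + N)) + 134 = 134 + N² + f*(-47 + N))
(30585 + p(P, 96)) + 23127 = (30585 + (134 + 1² - 47*96 + 1*96)) + 23127 = (30585 + (134 + 1 - 4512 + 96)) + 23127 = (30585 - 4281) + 23127 = 26304 + 23127 = 49431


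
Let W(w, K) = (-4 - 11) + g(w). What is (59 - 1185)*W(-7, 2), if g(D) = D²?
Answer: -38284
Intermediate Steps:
W(w, K) = -15 + w² (W(w, K) = (-4 - 11) + w² = -15 + w²)
(59 - 1185)*W(-7, 2) = (59 - 1185)*(-15 + (-7)²) = -1126*(-15 + 49) = -1126*34 = -38284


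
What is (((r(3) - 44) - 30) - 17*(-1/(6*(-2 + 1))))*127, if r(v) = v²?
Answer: -51689/6 ≈ -8614.8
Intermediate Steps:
(((r(3) - 44) - 30) - 17*(-1/(6*(-2 + 1))))*127 = (((3² - 44) - 30) - 17*(-1/(6*(-2 + 1))))*127 = (((9 - 44) - 30) - 17/((-1*(-6))))*127 = ((-35 - 30) - 17/6)*127 = (-65 - 17*⅙)*127 = (-65 - 17/6)*127 = -407/6*127 = -51689/6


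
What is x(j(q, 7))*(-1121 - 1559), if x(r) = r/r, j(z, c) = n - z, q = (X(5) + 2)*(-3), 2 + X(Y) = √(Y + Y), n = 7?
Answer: -2680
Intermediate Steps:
X(Y) = -2 + √2*√Y (X(Y) = -2 + √(Y + Y) = -2 + √(2*Y) = -2 + √2*√Y)
q = -3*√10 (q = ((-2 + √2*√5) + 2)*(-3) = ((-2 + √10) + 2)*(-3) = √10*(-3) = -3*√10 ≈ -9.4868)
j(z, c) = 7 - z
x(r) = 1
x(j(q, 7))*(-1121 - 1559) = 1*(-1121 - 1559) = 1*(-2680) = -2680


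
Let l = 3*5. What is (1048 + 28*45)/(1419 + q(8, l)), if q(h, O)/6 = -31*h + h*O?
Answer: 2308/651 ≈ 3.5453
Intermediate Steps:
l = 15
q(h, O) = -186*h + 6*O*h (q(h, O) = 6*(-31*h + h*O) = 6*(-31*h + O*h) = -186*h + 6*O*h)
(1048 + 28*45)/(1419 + q(8, l)) = (1048 + 28*45)/(1419 + 6*8*(-31 + 15)) = (1048 + 1260)/(1419 + 6*8*(-16)) = 2308/(1419 - 768) = 2308/651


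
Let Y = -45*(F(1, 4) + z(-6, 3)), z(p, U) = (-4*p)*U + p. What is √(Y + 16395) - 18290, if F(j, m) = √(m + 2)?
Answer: -18290 + √(13425 - 45*√6) ≈ -18175.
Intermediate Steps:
z(p, U) = p - 4*U*p (z(p, U) = -4*U*p + p = p - 4*U*p)
F(j, m) = √(2 + m)
Y = -2970 - 45*√6 (Y = -45*(√(2 + 4) - 6*(1 - 4*3)) = -45*(√6 - 6*(1 - 12)) = -45*(√6 - 6*(-11)) = -45*(√6 + 66) = -45*(66 + √6) = -2970 - 45*√6 ≈ -3080.2)
√(Y + 16395) - 18290 = √((-2970 - 45*√6) + 16395) - 18290 = √(13425 - 45*√6) - 18290 = -18290 + √(13425 - 45*√6)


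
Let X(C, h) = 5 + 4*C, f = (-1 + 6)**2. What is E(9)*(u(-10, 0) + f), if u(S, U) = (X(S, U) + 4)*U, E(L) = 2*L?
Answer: 450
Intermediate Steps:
f = 25 (f = 5**2 = 25)
u(S, U) = U*(9 + 4*S) (u(S, U) = ((5 + 4*S) + 4)*U = (9 + 4*S)*U = U*(9 + 4*S))
E(9)*(u(-10, 0) + f) = (2*9)*(0*(9 + 4*(-10)) + 25) = 18*(0*(9 - 40) + 25) = 18*(0*(-31) + 25) = 18*(0 + 25) = 18*25 = 450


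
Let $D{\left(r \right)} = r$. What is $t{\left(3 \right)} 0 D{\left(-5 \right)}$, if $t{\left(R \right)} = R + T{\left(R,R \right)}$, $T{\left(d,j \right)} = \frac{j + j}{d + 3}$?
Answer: $0$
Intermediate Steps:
$T{\left(d,j \right)} = \frac{2 j}{3 + d}$
$t{\left(R \right)} = R + \frac{2 R}{3 + R}$
$t{\left(3 \right)} 0 D{\left(-5 \right)} = \frac{3 \left(5 + 3\right)}{3 + 3} \cdot 0 \left(-5\right) = 3 \cdot \frac{1}{6} \cdot 8 \cdot 0 \left(-5\right) = 4 \cdot 0 \left(-5\right) = 0 \left(-5\right) = 0$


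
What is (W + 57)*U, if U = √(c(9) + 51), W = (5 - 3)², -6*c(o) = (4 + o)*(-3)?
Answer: 61*√230/2 ≈ 462.56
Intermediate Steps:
c(o) = 2 + o/2 (c(o) = -(4 + o)*(-3)/6 = -(-12 - 3*o)/6 = 2 + o/2)
W = 4 (W = 2² = 4)
U = √230/2 (U = √((2 + (½)*9) + 51) = √((2 + 9/2) + 51) = √(13/2 + 51) = √(115/2) = √230/2 ≈ 7.5829)
(W + 57)*U = (4 + 57)*(√230/2) = 61*(√230/2) = 61*√230/2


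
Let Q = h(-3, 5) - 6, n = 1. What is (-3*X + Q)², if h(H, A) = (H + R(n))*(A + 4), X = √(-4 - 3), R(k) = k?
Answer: 513 + 144*I*√7 ≈ 513.0 + 380.99*I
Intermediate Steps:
X = I*√7 (X = √(-7) = I*√7 ≈ 2.6458*I)
h(H, A) = (1 + H)*(4 + A) (h(H, A) = (H + 1)*(A + 4) = (1 + H)*(4 + A))
Q = -24 (Q = (4 + 5 + 4*(-3) + 5*(-3)) - 6 = (4 + 5 - 12 - 15) - 6 = -18 - 6 = -24)
(-3*X + Q)² = (-3*I*√7 - 24)² = (-24 - 3*I*√7)²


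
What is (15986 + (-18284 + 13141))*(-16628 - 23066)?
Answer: -430402042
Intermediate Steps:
(15986 + (-18284 + 13141))*(-16628 - 23066) = (15986 - 5143)*(-39694) = 10843*(-39694) = -430402042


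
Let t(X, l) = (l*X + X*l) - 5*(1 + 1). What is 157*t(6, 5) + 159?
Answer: 8009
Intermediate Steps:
t(X, l) = -10 + 2*X*l (t(X, l) = (X*l + X*l) - 5*2 = 2*X*l - 10 = -10 + 2*X*l)
157*t(6, 5) + 159 = 157*(-10 + 2*6*5) + 159 = 157*(-10 + 60) + 159 = 157*50 + 159 = 7850 + 159 = 8009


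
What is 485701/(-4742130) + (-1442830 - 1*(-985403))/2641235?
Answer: -690405756049/2505015946110 ≈ -0.27561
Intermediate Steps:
485701/(-4742130) + (-1442830 - 1*(-985403))/2641235 = 485701*(-1/4742130) + (-1442830 + 985403)*(1/2641235) = -485701/4742130 - 457427*1/2641235 = -485701/4742130 - 457427/2641235 = -690405756049/2505015946110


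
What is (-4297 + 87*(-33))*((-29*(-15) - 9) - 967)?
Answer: 3877888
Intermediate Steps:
(-4297 + 87*(-33))*((-29*(-15) - 9) - 967) = (-4297 - 2871)*((435 - 9) - 967) = -7168*(426 - 967) = -7168*(-541) = 3877888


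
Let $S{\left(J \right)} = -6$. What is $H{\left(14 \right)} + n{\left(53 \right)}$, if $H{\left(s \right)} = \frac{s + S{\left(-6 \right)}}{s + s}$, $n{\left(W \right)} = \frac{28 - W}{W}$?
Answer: $- \frac{69}{371} \approx -0.18598$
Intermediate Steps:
$n{\left(W \right)} = \frac{28 - W}{W}$
$H{\left(s \right)} = \frac{-6 + s}{2 s}$ ($H{\left(s \right)} = \frac{s - 6}{s + s} = \frac{-6 + s}{2 s}$)
$H{\left(14 \right)} + n{\left(53 \right)} = \frac{-6 + 14}{2 \cdot 14} + \frac{28 - 53}{53} = \frac{1}{2} \cdot \frac{1}{14} \cdot 8 + \frac{28 - 53}{53} = \frac{2}{7} + \frac{1}{53} \left(-25\right) = \frac{2}{7} - \frac{25}{53} = - \frac{69}{371}$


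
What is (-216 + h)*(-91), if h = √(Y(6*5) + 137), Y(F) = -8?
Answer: 19656 - 91*√129 ≈ 18622.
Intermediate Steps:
h = √129 (h = √(-8 + 137) = √129 ≈ 11.358)
(-216 + h)*(-91) = (-216 + √129)*(-91) = 19656 - 91*√129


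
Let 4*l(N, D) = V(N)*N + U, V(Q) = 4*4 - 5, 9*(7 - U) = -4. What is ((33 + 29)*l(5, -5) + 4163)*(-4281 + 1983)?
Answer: -35372348/3 ≈ -1.1791e+7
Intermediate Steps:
U = 67/9 (U = 7 - 1/9*(-4) = 7 + 4/9 = 67/9 ≈ 7.4444)
V(Q) = 11 (V(Q) = 16 - 5 = 11)
l(N, D) = 67/36 + 11*N/4 (l(N, D) = (11*N + 67/9)/4 = (67/9 + 11*N)/4 = 67/36 + 11*N/4)
((33 + 29)*l(5, -5) + 4163)*(-4281 + 1983) = ((33 + 29)*(67/36 + (11/4)*5) + 4163)*(-4281 + 1983) = (62*(67/36 + 55/4) + 4163)*(-2298) = (62*(281/18) + 4163)*(-2298) = (8711/9 + 4163)*(-2298) = (46178/9)*(-2298) = -35372348/3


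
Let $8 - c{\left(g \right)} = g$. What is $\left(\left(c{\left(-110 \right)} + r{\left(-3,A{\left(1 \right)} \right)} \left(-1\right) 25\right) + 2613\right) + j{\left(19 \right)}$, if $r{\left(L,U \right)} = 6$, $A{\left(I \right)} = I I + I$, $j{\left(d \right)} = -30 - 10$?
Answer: $2541$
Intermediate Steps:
$j{\left(d \right)} = -40$
$c{\left(g \right)} = 8 - g$
$A{\left(I \right)} = I + I^{2}$ ($A{\left(I \right)} = I^{2} + I = I + I^{2}$)
$\left(\left(c{\left(-110 \right)} + r{\left(-3,A{\left(1 \right)} \right)} \left(-1\right) 25\right) + 2613\right) + j{\left(19 \right)} = \left(\left(\left(8 - -110\right) + 6 \left(-1\right) 25\right) + 2613\right) - 40 = \left(\left(\left(8 + 110\right) - 150\right) + 2613\right) - 40 = \left(\left(118 - 150\right) + 2613\right) - 40 = \left(-32 + 2613\right) - 40 = 2581 - 40 = 2541$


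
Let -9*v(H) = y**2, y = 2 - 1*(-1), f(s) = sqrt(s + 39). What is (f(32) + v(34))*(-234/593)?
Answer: 234/593 - 234*sqrt(71)/593 ≈ -2.9304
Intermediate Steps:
f(s) = sqrt(39 + s)
y = 3 (y = 2 + 1 = 3)
v(H) = -1 (v(H) = -1/9*3**2 = -1/9*9 = -1)
(f(32) + v(34))*(-234/593) = (sqrt(39 + 32) - 1)*(-234/593) = (sqrt(71) - 1)*(-234*1/593) = (-1 + sqrt(71))*(-234/593) = 234/593 - 234*sqrt(71)/593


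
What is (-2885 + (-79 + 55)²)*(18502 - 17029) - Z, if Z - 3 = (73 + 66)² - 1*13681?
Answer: -3406800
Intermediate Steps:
Z = 5643 (Z = 3 + ((73 + 66)² - 1*13681) = 3 + (139² - 13681) = 3 + (19321 - 13681) = 3 + 5640 = 5643)
(-2885 + (-79 + 55)²)*(18502 - 17029) - Z = (-2885 + (-79 + 55)²)*(18502 - 17029) - 1*5643 = (-2885 + (-24)²)*1473 - 5643 = (-2885 + 576)*1473 - 5643 = -2309*1473 - 5643 = -3401157 - 5643 = -3406800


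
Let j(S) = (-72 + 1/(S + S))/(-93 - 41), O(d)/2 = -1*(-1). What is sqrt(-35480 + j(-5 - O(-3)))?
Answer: I*sqrt(31216391899)/938 ≈ 188.36*I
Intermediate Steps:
O(d) = 2 (O(d) = 2*(-1*(-1)) = 2*1 = 2)
j(S) = 36/67 - 1/(268*S) (j(S) = (-72 + 1/(2*S))/(-134) = (-72 + 1/(2*S))*(-1/134) = 36/67 - 1/(268*S))
sqrt(-35480 + j(-5 - O(-3))) = sqrt(-35480 + (-1 + 144*(-5 - 1*2))/(268*(-5 - 1*2))) = sqrt(-35480 + (-1 + 144*(-5 - 2))/(268*(-5 - 2))) = sqrt(-35480 + (1/268)*(-1 + 144*(-7))/(-7)) = sqrt(-35480 + (1/268)*(-1/7)*(-1 - 1008)) = sqrt(-35480 + (1/268)*(-1/7)*(-1009)) = sqrt(-35480 + 1009/1876) = sqrt(-66559471/1876) = I*sqrt(31216391899)/938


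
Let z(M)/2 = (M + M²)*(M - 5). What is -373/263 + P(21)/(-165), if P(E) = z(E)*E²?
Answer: -51962249/1315 ≈ -39515.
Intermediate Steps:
z(M) = 2*(-5 + M)*(M + M²) (z(M) = 2*((M + M²)*(M - 5)) = 2*((M + M²)*(-5 + M)) = 2*((-5 + M)*(M + M²)) = 2*(-5 + M)*(M + M²))
P(E) = 2*E³*(-5 + E² - 4*E) (P(E) = (2*E*(-5 + E² - 4*E))*E² = 2*E³*(-5 + E² - 4*E))
-373/263 + P(21)/(-165) = -373/263 + (2*21³*(-5 + 21² - 4*21))/(-165) = -373*1/263 + (2*9261*(-5 + 441 - 84))*(-1/165) = -373/263 + (2*9261*352)*(-1/165) = -373/263 + 6519744*(-1/165) = -373/263 - 197568/5 = -51962249/1315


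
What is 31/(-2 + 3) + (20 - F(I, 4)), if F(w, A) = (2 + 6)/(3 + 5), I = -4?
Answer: 50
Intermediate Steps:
F(w, A) = 1 (F(w, A) = 8/8 = 8*(⅛) = 1)
31/(-2 + 3) + (20 - F(I, 4)) = 31/(-2 + 3) + (20 - 1*1) = 31/1 + (20 - 1) = 1*31 + 19 = 31 + 19 = 50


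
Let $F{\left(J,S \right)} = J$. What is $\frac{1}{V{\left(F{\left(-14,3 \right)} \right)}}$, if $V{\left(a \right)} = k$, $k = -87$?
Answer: $- \frac{1}{87} \approx -0.011494$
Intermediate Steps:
$V{\left(a \right)} = -87$
$\frac{1}{V{\left(F{\left(-14,3 \right)} \right)}} = \frac{1}{-87} = - \frac{1}{87}$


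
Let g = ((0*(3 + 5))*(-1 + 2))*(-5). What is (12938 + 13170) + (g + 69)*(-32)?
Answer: 23900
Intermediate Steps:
g = 0 (g = ((0*8)*1)*(-5) = (0*1)*(-5) = 0*(-5) = 0)
(12938 + 13170) + (g + 69)*(-32) = (12938 + 13170) + (0 + 69)*(-32) = 26108 + 69*(-32) = 26108 - 2208 = 23900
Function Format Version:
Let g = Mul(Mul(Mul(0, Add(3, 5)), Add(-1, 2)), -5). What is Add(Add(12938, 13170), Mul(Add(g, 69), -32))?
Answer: 23900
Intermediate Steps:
g = 0 (g = Mul(Mul(Mul(0, 8), 1), -5) = Mul(Mul(0, 1), -5) = Mul(0, -5) = 0)
Add(Add(12938, 13170), Mul(Add(g, 69), -32)) = Add(Add(12938, 13170), Mul(Add(0, 69), -32)) = Add(26108, Mul(69, -32)) = Add(26108, -2208) = 23900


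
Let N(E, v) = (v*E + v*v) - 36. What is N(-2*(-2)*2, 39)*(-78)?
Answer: -140166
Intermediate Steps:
N(E, v) = -36 + v**2 + E*v (N(E, v) = (E*v + v**2) - 36 = (v**2 + E*v) - 36 = -36 + v**2 + E*v)
N(-2*(-2)*2, 39)*(-78) = (-36 + 39**2 + (-2*(-2)*2)*39)*(-78) = (-36 + 1521 + (4*2)*39)*(-78) = (-36 + 1521 + 8*39)*(-78) = (-36 + 1521 + 312)*(-78) = 1797*(-78) = -140166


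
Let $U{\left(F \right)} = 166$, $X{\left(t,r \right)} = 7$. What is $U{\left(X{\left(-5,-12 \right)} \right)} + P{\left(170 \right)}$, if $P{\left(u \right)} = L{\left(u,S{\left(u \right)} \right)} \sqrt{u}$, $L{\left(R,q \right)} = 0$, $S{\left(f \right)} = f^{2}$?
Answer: $166$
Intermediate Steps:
$P{\left(u \right)} = 0$ ($P{\left(u \right)} = 0 \sqrt{u} = 0$)
$U{\left(X{\left(-5,-12 \right)} \right)} + P{\left(170 \right)} = 166 + 0 = 166$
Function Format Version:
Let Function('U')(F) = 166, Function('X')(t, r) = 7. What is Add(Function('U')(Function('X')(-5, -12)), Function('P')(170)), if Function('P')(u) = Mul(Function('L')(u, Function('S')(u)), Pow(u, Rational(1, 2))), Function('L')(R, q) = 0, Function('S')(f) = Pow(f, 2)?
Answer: 166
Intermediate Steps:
Function('P')(u) = 0 (Function('P')(u) = Mul(0, Pow(u, Rational(1, 2))) = 0)
Add(Function('U')(Function('X')(-5, -12)), Function('P')(170)) = Add(166, 0) = 166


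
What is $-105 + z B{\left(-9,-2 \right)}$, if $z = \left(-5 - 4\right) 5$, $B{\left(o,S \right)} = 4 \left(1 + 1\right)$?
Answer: $-465$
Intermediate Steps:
$B{\left(o,S \right)} = 8$ ($B{\left(o,S \right)} = 4 \cdot 2 = 8$)
$z = -45$ ($z = \left(-9\right) 5 = -45$)
$-105 + z B{\left(-9,-2 \right)} = -105 - 360 = -465$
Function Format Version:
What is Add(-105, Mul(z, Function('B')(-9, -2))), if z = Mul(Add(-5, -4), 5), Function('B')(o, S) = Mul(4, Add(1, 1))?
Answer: -465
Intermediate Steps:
Function('B')(o, S) = 8 (Function('B')(o, S) = Mul(4, 2) = 8)
z = -45 (z = Mul(-9, 5) = -45)
Add(-105, Mul(z, Function('B')(-9, -2))) = Add(-105, Mul(-45, 8)) = Add(-105, -360) = -465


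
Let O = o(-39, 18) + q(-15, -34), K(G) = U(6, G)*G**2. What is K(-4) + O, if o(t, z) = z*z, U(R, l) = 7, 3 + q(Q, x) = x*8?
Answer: 161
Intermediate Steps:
q(Q, x) = -3 + 8*x (q(Q, x) = -3 + x*8 = -3 + 8*x)
K(G) = 7*G**2
o(t, z) = z**2
O = 49 (O = 18**2 + (-3 + 8*(-34)) = 324 + (-3 - 272) = 324 - 275 = 49)
K(-4) + O = 7*(-4)**2 + 49 = 7*16 + 49 = 112 + 49 = 161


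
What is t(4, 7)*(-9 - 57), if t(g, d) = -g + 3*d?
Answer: -1122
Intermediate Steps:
t(4, 7)*(-9 - 57) = (-1*4 + 3*7)*(-9 - 57) = (-4 + 21)*(-66) = 17*(-66) = -1122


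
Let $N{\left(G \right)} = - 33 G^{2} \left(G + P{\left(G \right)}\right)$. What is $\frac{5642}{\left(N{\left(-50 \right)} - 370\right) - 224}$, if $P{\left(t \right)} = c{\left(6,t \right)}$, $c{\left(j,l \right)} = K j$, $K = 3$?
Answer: $\frac{403}{188529} \approx 0.0021376$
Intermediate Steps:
$c{\left(j,l \right)} = 3 j$
$P{\left(t \right)} = 18$ ($P{\left(t \right)} = 3 \cdot 6 = 18$)
$N{\left(G \right)} = - 33 G^{2} \left(18 + G\right)$ ($N{\left(G \right)} = - 33 G^{2} \left(G + 18\right) = - 33 G^{2} \left(18 + G\right)$)
$\frac{5642}{\left(N{\left(-50 \right)} - 370\right) - 224} = \frac{5642}{\left(33 \left(-50\right)^{2} \left(-18 - -50\right) - 370\right) - 224} = \frac{5642}{\left(33 \cdot 2500 \left(-18 + 50\right) - 370\right) - 224} = \frac{5642}{\left(33 \cdot 2500 \cdot 32 - 370\right) - 224} = \frac{5642}{\left(2640000 - 370\right) - 224} = \frac{5642}{2639630 - 224} = \frac{5642}{2639406} = 5642 \cdot \frac{1}{2639406} = \frac{403}{188529}$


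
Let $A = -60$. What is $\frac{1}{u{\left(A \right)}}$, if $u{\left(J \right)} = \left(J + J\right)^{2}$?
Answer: $\frac{1}{14400} \approx 6.9444 \cdot 10^{-5}$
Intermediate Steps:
$u{\left(J \right)} = 4 J^{2}$ ($u{\left(J \right)} = \left(2 J\right)^{2} = 4 J^{2}$)
$\frac{1}{u{\left(A \right)}} = \frac{1}{4 \left(-60\right)^{2}} = \frac{1}{4 \cdot 3600} = \frac{1}{14400}$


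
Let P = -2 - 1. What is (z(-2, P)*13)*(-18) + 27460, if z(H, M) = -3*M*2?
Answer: 23248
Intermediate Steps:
P = -3
z(H, M) = -6*M
(z(-2, P)*13)*(-18) + 27460 = (-6*(-3)*13)*(-18) + 27460 = (18*13)*(-18) + 27460 = 234*(-18) + 27460 = -4212 + 27460 = 23248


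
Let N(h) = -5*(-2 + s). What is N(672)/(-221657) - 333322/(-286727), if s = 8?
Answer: 73891756364/63555046639 ≈ 1.1626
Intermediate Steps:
N(h) = -30 (N(h) = -5*(-2 + 8) = -5*6 = -30)
N(672)/(-221657) - 333322/(-286727) = -30/(-221657) - 333322/(-286727) = -30*(-1/221657) - 333322*(-1/286727) = 30/221657 + 333322/286727 = 73891756364/63555046639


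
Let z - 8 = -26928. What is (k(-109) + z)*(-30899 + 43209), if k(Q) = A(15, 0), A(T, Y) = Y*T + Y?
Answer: -331385200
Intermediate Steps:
z = -26920 (z = 8 - 26928 = -26920)
A(T, Y) = Y + T*Y (A(T, Y) = T*Y + Y = Y + T*Y)
k(Q) = 0 (k(Q) = 0*(1 + 15) = 0*16 = 0)
(k(-109) + z)*(-30899 + 43209) = (0 - 26920)*(-30899 + 43209) = -26920*12310 = -331385200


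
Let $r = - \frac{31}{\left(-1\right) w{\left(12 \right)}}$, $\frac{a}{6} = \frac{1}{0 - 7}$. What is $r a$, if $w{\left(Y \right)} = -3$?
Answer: $\frac{62}{7} \approx 8.8571$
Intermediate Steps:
$a = - \frac{6}{7}$ ($a = \frac{6}{0 - 7} = \frac{6}{-7} = 6 \left(- \frac{1}{7}\right) = - \frac{6}{7} \approx -0.85714$)
$r = - \frac{31}{3}$ ($r = - \frac{31}{\left(-1\right) \left(-3\right)} = - \frac{31}{3} \approx -10.333$)
$r a = \left(- \frac{31}{3}\right) \left(- \frac{6}{7}\right) = \frac{62}{7}$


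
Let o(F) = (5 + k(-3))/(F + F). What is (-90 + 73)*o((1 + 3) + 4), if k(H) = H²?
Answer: -119/8 ≈ -14.875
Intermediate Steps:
o(F) = 7/F (o(F) = (5 + (-3)²)/(F + F) = (5 + 9)/((2*F)) = 14*(1/(2*F)) = 7/F)
(-90 + 73)*o((1 + 3) + 4) = (-90 + 73)*(7/((1 + 3) + 4)) = -119/(4 + 4) = -119/8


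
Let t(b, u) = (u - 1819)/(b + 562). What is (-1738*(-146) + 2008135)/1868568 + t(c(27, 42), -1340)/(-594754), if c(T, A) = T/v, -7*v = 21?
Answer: 9537652226561/7879103533672 ≈ 1.2105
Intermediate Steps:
v = -3 (v = -⅐*21 = -3)
c(T, A) = -T/3 (c(T, A) = T/(-3) = T*(-⅓) = -T/3)
t(b, u) = (-1819 + u)/(562 + b)
(-1738*(-146) + 2008135)/1868568 + t(c(27, 42), -1340)/(-594754) = (-1738*(-146) + 2008135)/1868568 + ((-1819 - 1340)/(562 - ⅓*27))/(-594754) = (253748 + 2008135)*(1/1868568) + (-3159/(562 - 9))*(-1/594754) = 2261883*(1/1868568) + (-3159/553)*(-1/594754) = 57997/47912 + ((1/553)*(-3159))*(-1/594754) = 57997/47912 - 3159/553*(-1/594754) = 57997/47912 + 3159/328898962 = 9537652226561/7879103533672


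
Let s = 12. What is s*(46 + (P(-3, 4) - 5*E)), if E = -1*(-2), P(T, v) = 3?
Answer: 468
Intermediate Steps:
E = 2
s*(46 + (P(-3, 4) - 5*E)) = 12*(46 + (3 - 5*2)) = 12*(46 + (3 - 10)) = 12*(46 - 7) = 12*39 = 468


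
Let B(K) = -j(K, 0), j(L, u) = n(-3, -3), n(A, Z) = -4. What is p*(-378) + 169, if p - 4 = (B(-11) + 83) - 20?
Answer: -26669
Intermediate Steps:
j(L, u) = -4
B(K) = 4 (B(K) = -1*(-4) = 4)
p = 71 (p = 4 + ((4 + 83) - 20) = 4 + (87 - 20) = 4 + 67 = 71)
p*(-378) + 169 = 71*(-378) + 169 = -26838 + 169 = -26669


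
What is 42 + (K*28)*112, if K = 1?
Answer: 3178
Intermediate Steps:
42 + (K*28)*112 = 42 + (1*28)*112 = 42 + 28*112 = 42 + 3136 = 3178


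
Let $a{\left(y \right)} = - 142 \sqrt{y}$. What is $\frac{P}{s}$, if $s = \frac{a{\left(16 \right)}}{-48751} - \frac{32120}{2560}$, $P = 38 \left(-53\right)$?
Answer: $\frac{6283808896}{39110701} \approx 160.67$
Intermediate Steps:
$P = -2014$
$s = - \frac{39110701}{3120064}$ ($s = \frac{\left(-142\right) \sqrt{16}}{-48751} - \frac{32120}{2560} = \left(-142\right) 4 \left(- \frac{1}{48751}\right) - \frac{803}{64} = \left(-568\right) \left(- \frac{1}{48751}\right) - \frac{803}{64} = \frac{568}{48751} - \frac{803}{64} = - \frac{39110701}{3120064} \approx -12.535$)
$\frac{P}{s} = - \frac{2014}{- \frac{39110701}{3120064}} = \left(-2014\right) \left(- \frac{3120064}{39110701}\right) = \frac{6283808896}{39110701}$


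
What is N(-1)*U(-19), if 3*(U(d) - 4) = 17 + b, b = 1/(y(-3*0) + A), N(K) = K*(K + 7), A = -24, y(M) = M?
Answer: -695/12 ≈ -57.917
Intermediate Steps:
N(K) = K*(7 + K)
b = -1/24 (b = 1/(-3*0 - 24) = 1/(0 - 24) = 1/(-24) = -1/24 ≈ -0.041667)
U(d) = 695/72 (U(d) = 4 + (17 - 1/24)/3 = 4 + (⅓)*(407/24) = 4 + 407/72 = 695/72)
N(-1)*U(-19) = -(7 - 1)*(695/72) = -1*6*(695/72) = -6*695/72 = -695/12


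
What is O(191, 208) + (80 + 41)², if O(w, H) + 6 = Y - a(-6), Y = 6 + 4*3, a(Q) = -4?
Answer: 14657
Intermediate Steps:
Y = 18 (Y = 6 + 12 = 18)
O(w, H) = 16 (O(w, H) = -6 + (18 - 1*(-4)) = -6 + (18 + 4) = -6 + 22 = 16)
O(191, 208) + (80 + 41)² = 16 + (80 + 41)² = 16 + 121² = 16 + 14641 = 14657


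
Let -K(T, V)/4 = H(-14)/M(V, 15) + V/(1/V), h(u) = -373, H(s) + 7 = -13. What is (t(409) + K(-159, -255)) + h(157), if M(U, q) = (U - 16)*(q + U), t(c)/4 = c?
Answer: -210434480/813 ≈ -2.5884e+5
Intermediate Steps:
H(s) = -20 (H(s) = -7 - 13 = -20)
t(c) = 4*c
M(U, q) = (-16 + U)*(U + q)
K(T, V) = -4*V**2 + 80/(-240 + V**2 - V) (K(T, V) = -4*(-20/(V**2 - 16*V - 16*15 + V*15) + V/(1/V)) = -4*(-20/(V**2 - 16*V - 240 + 15*V) + V*V) = -4*(-20/(-240 + V**2 - V) + V**2) = -4*(V**2 - 20/(-240 + V**2 - V)) = -4*V**2 + 80/(-240 + V**2 - V))
(t(409) + K(-159, -255)) + h(157) = (4*409 + 4*(20 + (-255)**2*(240 - 255 - 1*(-255)**2))/(-240 + (-255)**2 - 1*(-255))) - 373 = (1636 + 4*(20 + 65025*(240 - 255 - 1*65025))/(-240 + 65025 + 255)) - 373 = (1636 + 4*(20 + 65025*(240 - 255 - 65025))/65040) - 373 = (1636 + 4*(1/65040)*(20 + 65025*(-65040))) - 373 = (1636 + 4*(1/65040)*(20 - 4229226000)) - 373 = (1636 + 4*(1/65040)*(-4229225980)) - 373 = (1636 - 211461299/813) - 373 = -210131231/813 - 373 = -210434480/813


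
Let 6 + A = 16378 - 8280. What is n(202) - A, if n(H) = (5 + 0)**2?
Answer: -8067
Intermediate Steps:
n(H) = 25 (n(H) = 5**2 = 25)
A = 8092 (A = -6 + (16378 - 8280) = -6 + 8098 = 8092)
n(202) - A = 25 - 1*8092 = 25 - 8092 = -8067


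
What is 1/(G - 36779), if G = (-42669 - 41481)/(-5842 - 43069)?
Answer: -48911/1798813519 ≈ -2.7191e-5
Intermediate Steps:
G = 84150/48911 (G = -84150/(-48911) = -84150*(-1/48911) = 84150/48911 ≈ 1.7205)
1/(G - 36779) = 1/(84150/48911 - 36779) = 1/(-1798813519/48911) = -48911/1798813519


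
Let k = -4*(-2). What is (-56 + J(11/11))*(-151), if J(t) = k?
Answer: 7248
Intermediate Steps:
k = 8
J(t) = 8
(-56 + J(11/11))*(-151) = (-56 + 8)*(-151) = -48*(-151) = 7248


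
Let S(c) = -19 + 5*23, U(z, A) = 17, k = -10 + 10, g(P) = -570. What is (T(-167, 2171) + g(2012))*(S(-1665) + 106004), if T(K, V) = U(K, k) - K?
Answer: -40954600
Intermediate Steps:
k = 0
S(c) = 96 (S(c) = -19 + 115 = 96)
T(K, V) = 17 - K
(T(-167, 2171) + g(2012))*(S(-1665) + 106004) = ((17 - 1*(-167)) - 570)*(96 + 106004) = ((17 + 167) - 570)*106100 = (184 - 570)*106100 = -386*106100 = -40954600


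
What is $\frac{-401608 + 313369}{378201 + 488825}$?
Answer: $- \frac{88239}{867026} \approx -0.10177$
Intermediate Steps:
$\frac{-401608 + 313369}{378201 + 488825} = - \frac{88239}{867026}$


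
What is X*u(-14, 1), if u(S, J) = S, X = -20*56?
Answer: 15680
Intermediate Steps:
X = -1120
X*u(-14, 1) = -1120*(-14) = 15680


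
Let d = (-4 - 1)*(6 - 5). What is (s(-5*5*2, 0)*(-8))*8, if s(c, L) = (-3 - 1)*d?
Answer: -1280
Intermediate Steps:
d = -5 (d = -5*1 = -5)
s(c, L) = 20 (s(c, L) = (-3 - 1)*(-5) = -4*(-5) = 20)
(s(-5*5*2, 0)*(-8))*8 = (20*(-8))*8 = -160*8 = -1280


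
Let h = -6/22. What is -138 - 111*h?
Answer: -1185/11 ≈ -107.73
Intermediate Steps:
h = -3/11 (h = -6*1/22 = -3/11 ≈ -0.27273)
-138 - 111*h = -138 - 111*(-3/11) = -138 + 333/11 = -1185/11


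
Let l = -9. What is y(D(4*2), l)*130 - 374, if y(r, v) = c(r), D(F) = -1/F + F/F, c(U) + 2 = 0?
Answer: -634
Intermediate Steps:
c(U) = -2 (c(U) = -2 + 0 = -2)
D(F) = 1 - 1/F (D(F) = -1/F + 1 = 1 - 1/F)
y(r, v) = -2
y(D(4*2), l)*130 - 374 = -2*130 - 374 = -260 - 374 = -634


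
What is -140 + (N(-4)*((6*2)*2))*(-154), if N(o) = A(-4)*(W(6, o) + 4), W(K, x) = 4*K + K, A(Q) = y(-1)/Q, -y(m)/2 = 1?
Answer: -62972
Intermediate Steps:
y(m) = -2 (y(m) = -2*1 = -2)
A(Q) = -2/Q
W(K, x) = 5*K
N(o) = 17 (N(o) = (-2/(-4))*(5*6 + 4) = (-2*(-¼))*(30 + 4) = (½)*34 = 17)
-140 + (N(-4)*((6*2)*2))*(-154) = -140 + (17*((6*2)*2))*(-154) = -140 + (17*(12*2))*(-154) = -140 + (17*24)*(-154) = -140 + 408*(-154) = -140 - 62832 = -62972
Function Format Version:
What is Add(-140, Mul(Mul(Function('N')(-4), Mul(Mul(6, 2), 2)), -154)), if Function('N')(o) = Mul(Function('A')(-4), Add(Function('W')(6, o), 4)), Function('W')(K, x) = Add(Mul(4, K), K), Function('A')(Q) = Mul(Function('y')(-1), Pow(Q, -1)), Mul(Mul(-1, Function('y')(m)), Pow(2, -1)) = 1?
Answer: -62972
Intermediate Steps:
Function('y')(m) = -2 (Function('y')(m) = Mul(-2, 1) = -2)
Function('A')(Q) = Mul(-2, Pow(Q, -1))
Function('W')(K, x) = Mul(5, K)
Function('N')(o) = 17 (Function('N')(o) = Mul(Mul(-2, Pow(-4, -1)), Add(Mul(5, 6), 4)) = Mul(Mul(-2, Rational(-1, 4)), Add(30, 4)) = Mul(Rational(1, 2), 34) = 17)
Add(-140, Mul(Mul(Function('N')(-4), Mul(Mul(6, 2), 2)), -154)) = Add(-140, Mul(Mul(17, Mul(Mul(6, 2), 2)), -154)) = Add(-140, Mul(Mul(17, Mul(12, 2)), -154)) = Add(-140, Mul(Mul(17, 24), -154)) = Add(-140, Mul(408, -154)) = Add(-140, -62832) = -62972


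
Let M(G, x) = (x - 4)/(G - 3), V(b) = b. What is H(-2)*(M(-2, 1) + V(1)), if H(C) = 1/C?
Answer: -4/5 ≈ -0.80000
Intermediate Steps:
M(G, x) = (-4 + x)/(-3 + G)
H(-2)*(M(-2, 1) + V(1)) = ((-4 + 1)/(-3 - 2) + 1)/(-2) = -(-3/(-5) + 1)/2 = -(-1/5*(-3) + 1)/2 = -(3/5 + 1)/2 = -1/2*8/5 = -4/5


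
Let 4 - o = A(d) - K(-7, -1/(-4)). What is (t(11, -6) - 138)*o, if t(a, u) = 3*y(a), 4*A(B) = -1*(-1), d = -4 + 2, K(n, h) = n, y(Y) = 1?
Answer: 1755/4 ≈ 438.75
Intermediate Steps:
d = -2
A(B) = ¼ (A(B) = (-1*(-1))/4 = (¼)*1 = ¼)
t(a, u) = 3 (t(a, u) = 3*1 = 3)
o = -13/4 (o = 4 - (¼ - 1*(-7)) = 4 - (¼ + 7) = 4 - 1*29/4 = 4 - 29/4 = -13/4 ≈ -3.2500)
(t(11, -6) - 138)*o = (3 - 138)*(-13/4) = -135*(-13/4) = 1755/4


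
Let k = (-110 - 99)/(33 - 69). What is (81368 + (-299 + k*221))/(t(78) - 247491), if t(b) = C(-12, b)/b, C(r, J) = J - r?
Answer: -38540749/115825248 ≈ -0.33275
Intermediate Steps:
t(b) = (12 + b)/b (t(b) = (b - 1*(-12))/b = (b + 12)/b = (12 + b)/b)
k = 209/36 (k = -209/(-36) = -209*(-1/36) = 209/36 ≈ 5.8056)
(81368 + (-299 + k*221))/(t(78) - 247491) = (81368 + (-299 + (209/36)*221))/((12 + 78)/78 - 247491) = (81368 + (-299 + 46189/36))/((1/78)*90 - 247491) = (81368 + 35425/36)/(15/13 - 247491) = 2964673/(36*(-3217368/13)) = (2964673/36)*(-13/3217368) = -38540749/115825248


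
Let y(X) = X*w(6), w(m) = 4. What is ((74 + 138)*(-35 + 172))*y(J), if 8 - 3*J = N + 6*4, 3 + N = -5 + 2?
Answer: -1161760/3 ≈ -3.8725e+5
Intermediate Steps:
N = -6 (N = -3 + (-5 + 2) = -3 - 3 = -6)
J = -10/3 (J = 8/3 - (-6 + 6*4)/3 = 8/3 - (-6 + 24)/3 = 8/3 - ⅓*18 = 8/3 - 6 = -10/3 ≈ -3.3333)
y(X) = 4*X (y(X) = X*4 = 4*X)
((74 + 138)*(-35 + 172))*y(J) = ((74 + 138)*(-35 + 172))*(4*(-10/3)) = (212*137)*(-40/3) = 29044*(-40/3) = -1161760/3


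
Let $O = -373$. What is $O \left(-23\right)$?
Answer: $8579$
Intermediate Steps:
$O \left(-23\right) = \left(-373\right) \left(-23\right) = 8579$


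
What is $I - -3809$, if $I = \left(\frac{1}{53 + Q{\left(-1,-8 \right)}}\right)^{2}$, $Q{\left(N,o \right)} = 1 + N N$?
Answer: $\frac{11522226}{3025} \approx 3809.0$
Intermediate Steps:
$Q{\left(N,o \right)} = 1 + N^{2}$
$I = \frac{1}{3025}$ ($I = \left(\frac{1}{53 + \left(1 + \left(-1\right)^{2}\right)}\right)^{2} = \left(\frac{1}{53 + \left(1 + 1\right)}\right)^{2} = \left(\frac{1}{53 + 2}\right)^{2} = \left(\frac{1}{55}\right)^{2} = \frac{1}{3025} \approx 0.00033058$)
$I - -3809 = \frac{1}{3025} - -3809 = \frac{1}{3025} + 3809 = \frac{11522226}{3025}$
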